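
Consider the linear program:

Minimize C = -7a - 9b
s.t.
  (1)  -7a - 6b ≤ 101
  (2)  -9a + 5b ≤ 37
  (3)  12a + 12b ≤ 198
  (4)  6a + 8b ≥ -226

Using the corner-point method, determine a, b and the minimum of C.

a = 13/4, b = 53/4, minimum C = -142

The binding constraints are -9a + 5b = 37 and 12a + 12b = 198.
Solving simultaneously gives a = 13/4, b = 53/4.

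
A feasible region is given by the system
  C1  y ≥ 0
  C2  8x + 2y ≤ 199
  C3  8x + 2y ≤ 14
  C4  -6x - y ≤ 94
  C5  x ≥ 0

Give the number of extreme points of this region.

3

Pairwise boundary intersections that survive every other constraint:
  (7/4, 0)
  (0, 0)
  (0, 7)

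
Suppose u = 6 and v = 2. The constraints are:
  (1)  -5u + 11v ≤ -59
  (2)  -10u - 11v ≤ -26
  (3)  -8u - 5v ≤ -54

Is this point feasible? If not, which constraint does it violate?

not feasible — violates (1)

Constraint (1): -5u + 11v = -8, which is not ≤ -59. All other constraints are satisfied.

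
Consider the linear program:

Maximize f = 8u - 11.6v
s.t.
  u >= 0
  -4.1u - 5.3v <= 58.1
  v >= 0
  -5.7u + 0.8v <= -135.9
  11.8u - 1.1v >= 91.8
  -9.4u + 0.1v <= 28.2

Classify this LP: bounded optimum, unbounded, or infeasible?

From the feasible point (453/19, 0), moving in the direction (1, 0) keeps every constraint satisfied while f increases without bound.

unbounded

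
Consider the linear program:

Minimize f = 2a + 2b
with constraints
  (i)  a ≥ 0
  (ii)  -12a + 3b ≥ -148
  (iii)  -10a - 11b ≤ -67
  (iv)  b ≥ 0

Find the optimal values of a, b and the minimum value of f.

a = 0, b = 67/11, minimum f = 134/11

Feasible corners and f = 2a + 2b:
  (0, 67/11) → f = 134/11
  (37/3, 0) → f = 74/3
  (67/10, 0) → f = 67/5
The feasible region is unbounded (it extends along (0, 1), (1, 4)), but f strictly increases along every unbounded feasible direction, so there is no improving ray and the minimum is attained at a vertex.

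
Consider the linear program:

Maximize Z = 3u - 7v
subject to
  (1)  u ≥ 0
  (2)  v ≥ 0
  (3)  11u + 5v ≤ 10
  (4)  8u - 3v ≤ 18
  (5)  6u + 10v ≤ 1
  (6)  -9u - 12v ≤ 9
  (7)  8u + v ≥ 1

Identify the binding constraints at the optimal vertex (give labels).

(2) and (5)

Feasible corners and Z = 3u - 7v:
  (1/6, 0) → Z = 1/2
  (1/8, 0) → Z = 3/8
  (9/74, 1/37) → Z = 13/74

The maximum is at (1/6, 0). Substituting into each constraint, equality holds for (2) and (5); the remaining constraints have slack.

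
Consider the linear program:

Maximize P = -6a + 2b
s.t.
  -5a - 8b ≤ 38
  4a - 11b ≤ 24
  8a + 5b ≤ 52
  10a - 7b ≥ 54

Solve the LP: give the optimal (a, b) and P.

Extreme points and P = -6a + 2b:
  (173/27, 4/27) → P = -1030/27
  (213/41, -12/41) → P = -1302/41
  (317/53, 44/53) → P = -1814/53

The optimum lies where 4a - 11b = 24 and 10a - 7b = 54.
Solving simultaneously gives a = 213/41, b = -12/41.

a = 213/41, b = -12/41, maximum P = -1302/41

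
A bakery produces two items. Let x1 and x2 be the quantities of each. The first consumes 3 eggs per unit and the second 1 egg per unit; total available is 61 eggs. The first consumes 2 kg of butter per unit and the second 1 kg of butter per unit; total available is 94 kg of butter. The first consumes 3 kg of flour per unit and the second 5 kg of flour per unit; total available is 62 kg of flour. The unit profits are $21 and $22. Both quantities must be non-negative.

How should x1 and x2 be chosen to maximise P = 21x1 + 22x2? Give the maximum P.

x1 = 81/4, x2 = 1/4, maximum P = 1723/4

Vertices and P = 21x1 + 22x2:
  (0, 0) → P = 0
  (0, 62/5) → P = 1364/5
  (61/3, 0) → P = 427
  (81/4, 1/4) → P = 1723/4

The binding constraints are 3x1 + x2 = 61 and 3x1 + 5x2 = 62.
Solving simultaneously gives x1 = 81/4, x2 = 1/4.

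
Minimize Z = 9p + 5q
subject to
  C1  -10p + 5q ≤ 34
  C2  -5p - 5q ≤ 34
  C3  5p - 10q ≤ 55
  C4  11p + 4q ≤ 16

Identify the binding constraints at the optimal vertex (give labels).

C1 and C2

Extreme points and Z = 9p + 5q:
  (-68/15, -34/15) → Z = -782/15
  (-56/95, 534/95) → Z = 114/5
  (-13/15, -89/15) → Z = -562/15
  (38/13, -105/26) → Z = 159/26

The minimum is at (-68/15, -34/15). Substituting into each constraint, equality holds for C1 and C2; the remaining constraints have slack.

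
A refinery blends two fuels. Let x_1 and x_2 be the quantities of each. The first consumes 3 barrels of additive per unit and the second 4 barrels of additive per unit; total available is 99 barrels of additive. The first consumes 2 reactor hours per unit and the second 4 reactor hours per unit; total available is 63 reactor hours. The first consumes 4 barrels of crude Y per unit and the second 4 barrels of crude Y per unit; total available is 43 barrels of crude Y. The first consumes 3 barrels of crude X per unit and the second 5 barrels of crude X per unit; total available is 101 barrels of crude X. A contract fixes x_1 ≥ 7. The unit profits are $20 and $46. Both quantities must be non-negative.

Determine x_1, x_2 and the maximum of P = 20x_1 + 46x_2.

x_1 = 7, x_2 = 15/4, maximum P = 625/2

Feasible corners and P = 20x_1 + 46x_2:
  (43/4, 0) → P = 215
  (7, 0) → P = 140
  (7, 15/4) → P = 625/2

The optimum lies where 4x_1 + 4x_2 = 43 and x_1 = 7.
Solving simultaneously gives x_1 = 7, x_2 = 15/4.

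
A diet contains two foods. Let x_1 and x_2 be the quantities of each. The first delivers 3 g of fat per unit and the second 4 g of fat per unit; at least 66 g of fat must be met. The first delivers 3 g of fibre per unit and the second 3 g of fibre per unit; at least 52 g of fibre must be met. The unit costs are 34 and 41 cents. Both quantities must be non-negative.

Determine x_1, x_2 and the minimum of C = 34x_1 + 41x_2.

x_1 = 10/3, x_2 = 14, minimum C = 2062/3

Feasible corners and C = 34x_1 + 41x_2:
  (0, 52/3) → C = 2132/3
  (22, 0) → C = 748
  (10/3, 14) → C = 2062/3
The feasible region is unbounded (it extends along (0, 1), (1, 0)), but C strictly increases along every unbounded feasible direction, so there is no improving ray and the minimum is attained at a vertex.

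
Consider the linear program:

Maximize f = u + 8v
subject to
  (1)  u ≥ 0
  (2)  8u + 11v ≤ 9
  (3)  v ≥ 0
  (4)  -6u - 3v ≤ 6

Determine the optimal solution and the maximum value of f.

u = 0, v = 9/11, maximum f = 72/11

The optimum lies where u = 0 and 8u + 11v = 9.
Solving simultaneously gives u = 0, v = 9/11.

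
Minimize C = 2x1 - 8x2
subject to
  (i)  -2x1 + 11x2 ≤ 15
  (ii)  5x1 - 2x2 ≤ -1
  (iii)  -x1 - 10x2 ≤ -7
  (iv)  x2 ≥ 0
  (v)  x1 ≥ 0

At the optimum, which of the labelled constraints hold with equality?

(i) and (v)

Corner points and C = 2x1 - 8x2:
  (19/51, 73/51) → C = -182/17
  (0, 15/11) → C = -120/11
  (1/13, 9/13) → C = -70/13
  (0, 7/10) → C = -28/5

The minimum is at (0, 15/11). Substituting into each constraint, equality holds for (i) and (v); the remaining constraints have slack.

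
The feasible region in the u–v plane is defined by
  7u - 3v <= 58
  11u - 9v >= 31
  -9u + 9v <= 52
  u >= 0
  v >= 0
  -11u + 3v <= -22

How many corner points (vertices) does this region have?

The feasible vertices (each the meet of two boundaries and inside every other half-plane) are:
  (143/10, 421/30)
  (58/7, 0)
  (31/11, 0)

3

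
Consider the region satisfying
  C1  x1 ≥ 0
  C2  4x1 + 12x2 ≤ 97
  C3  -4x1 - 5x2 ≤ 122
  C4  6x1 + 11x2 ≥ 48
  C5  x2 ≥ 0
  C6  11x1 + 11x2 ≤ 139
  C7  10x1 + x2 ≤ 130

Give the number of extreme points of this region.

The feasible vertices (each the meet of two boundaries and inside every other half-plane) are:
  (0, 97/12)
  (0, 48/11)
  (601/88, 511/88)
  (8, 0)
  (139/11, 0)

5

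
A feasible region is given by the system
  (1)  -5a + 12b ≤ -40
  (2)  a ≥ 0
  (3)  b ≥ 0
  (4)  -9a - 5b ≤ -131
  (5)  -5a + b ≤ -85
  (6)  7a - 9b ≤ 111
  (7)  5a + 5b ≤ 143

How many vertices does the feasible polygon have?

Pairwise boundary intersections that survive every other constraint:
  (196/11, 45/11)
  (1916/85, 103/17)
  (327/19, 20/19)
  (921/40, 223/40)

4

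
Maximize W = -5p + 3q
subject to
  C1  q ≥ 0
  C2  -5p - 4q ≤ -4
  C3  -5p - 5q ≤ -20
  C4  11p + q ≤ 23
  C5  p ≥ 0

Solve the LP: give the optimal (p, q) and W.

Extreme points and W = -5p + 3q:
  (19/10, 21/10) → W = -16/5
  (0, 4) → W = 12
  (0, 23) → W = 69

p = 0, q = 23, maximum W = 69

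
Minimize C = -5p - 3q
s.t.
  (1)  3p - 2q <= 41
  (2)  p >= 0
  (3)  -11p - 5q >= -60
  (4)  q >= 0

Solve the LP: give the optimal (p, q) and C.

p = 0, q = 12, minimum C = -36

Feasible corners and C = -5p - 3q:
  (0, 12) → C = -36
  (0, 0) → C = 0
  (60/11, 0) → C = -300/11

At the optimal vertex, p = 0 and -11p - 5q = -60.
Solving simultaneously gives p = 0, q = 12.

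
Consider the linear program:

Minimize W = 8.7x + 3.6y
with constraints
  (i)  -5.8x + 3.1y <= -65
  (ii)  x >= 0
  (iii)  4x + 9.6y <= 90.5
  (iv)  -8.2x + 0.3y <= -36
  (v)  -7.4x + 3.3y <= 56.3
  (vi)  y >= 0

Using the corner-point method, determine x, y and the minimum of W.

Feasible corners and W = 8.7x + 3.6y:
  (90455/6808, 13245/3404) → W = 1764645/13616
  (325/29, 0) → W = 195/2
  (181/8, 0) → W = 15747/80

The binding constraints are -5.8x + 3.1y = -65 and y = 0.
Solving simultaneously gives x = 325/29, y = 0.

x = 325/29, y = 0, minimum W = 195/2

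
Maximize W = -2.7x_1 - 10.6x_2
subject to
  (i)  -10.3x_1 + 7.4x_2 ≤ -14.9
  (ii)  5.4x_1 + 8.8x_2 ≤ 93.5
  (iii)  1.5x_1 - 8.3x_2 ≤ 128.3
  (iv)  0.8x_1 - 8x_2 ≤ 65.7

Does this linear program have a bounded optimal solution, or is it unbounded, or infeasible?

bounded optimum

Extreme points and W = -2.7x_1 - 10.6x_2:
  (41151/6530, 88259/13060) → W = -1447201/16325
  (-18349/3824, -66479/7648) → W = 401881/3824
  (16577/628, -13999/2512) → W = -153211/12560
The feasible region has finitely many vertices and no improving ray; the maximum is 401881/3824 at (-18349/3824, -66479/7648).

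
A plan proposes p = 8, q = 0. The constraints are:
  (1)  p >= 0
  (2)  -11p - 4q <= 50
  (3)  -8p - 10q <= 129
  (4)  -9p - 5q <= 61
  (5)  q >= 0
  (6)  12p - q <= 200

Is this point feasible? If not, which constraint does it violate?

feasible

(1): 8 ≥ 0 ✓
(2): -88 ≤ 50 ✓
(3): -64 ≤ 129 ✓
(4): -72 ≤ 61 ✓
(5): 0 ≥ 0 ✓
(6): 96 ≤ 200 ✓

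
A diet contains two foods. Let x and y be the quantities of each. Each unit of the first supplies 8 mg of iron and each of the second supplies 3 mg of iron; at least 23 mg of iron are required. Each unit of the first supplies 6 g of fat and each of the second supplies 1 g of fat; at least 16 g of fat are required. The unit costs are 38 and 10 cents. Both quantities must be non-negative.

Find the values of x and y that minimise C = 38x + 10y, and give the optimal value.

Vertices and C = 38x + 10y:
  (0, 16) → C = 160
  (23/8, 0) → C = 437/4
  (5/2, 1) → C = 105
The feasible region is unbounded (it extends along (0, 1), (1, 0)), but C strictly increases along every unbounded feasible direction, so there is no improving ray and the minimum is attained at a vertex.

At the optimal vertex, 8x + 3y = 23 and 6x + y = 16.
Solving simultaneously gives x = 5/2, y = 1.

x = 5/2, y = 1, minimum C = 105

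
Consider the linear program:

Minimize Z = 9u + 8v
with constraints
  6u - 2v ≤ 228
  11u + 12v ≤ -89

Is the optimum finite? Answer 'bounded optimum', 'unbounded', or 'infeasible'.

unbounded

From the feasible point (1279/47, -1521/47), moving in the direction (-12, 11) keeps every constraint satisfied while Z decreases without bound.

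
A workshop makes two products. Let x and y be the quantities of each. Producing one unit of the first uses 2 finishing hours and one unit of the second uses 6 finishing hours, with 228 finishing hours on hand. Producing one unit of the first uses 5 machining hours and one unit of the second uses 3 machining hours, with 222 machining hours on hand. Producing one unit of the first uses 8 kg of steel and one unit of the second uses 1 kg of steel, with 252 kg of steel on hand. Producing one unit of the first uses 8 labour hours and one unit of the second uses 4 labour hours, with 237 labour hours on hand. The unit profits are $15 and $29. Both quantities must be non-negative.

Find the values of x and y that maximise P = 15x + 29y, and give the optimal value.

x = 51/4, y = 135/4, maximum P = 1170

Vertices and P = 15x + 29y:
  (0, 0) → P = 0
  (0, 38) → P = 1102
  (237/8, 0) → P = 3555/8
  (51/4, 135/4) → P = 1170

The optimum lies where 2x + 6y = 228 and 8x + 4y = 237.
Solving simultaneously gives x = 51/4, y = 135/4.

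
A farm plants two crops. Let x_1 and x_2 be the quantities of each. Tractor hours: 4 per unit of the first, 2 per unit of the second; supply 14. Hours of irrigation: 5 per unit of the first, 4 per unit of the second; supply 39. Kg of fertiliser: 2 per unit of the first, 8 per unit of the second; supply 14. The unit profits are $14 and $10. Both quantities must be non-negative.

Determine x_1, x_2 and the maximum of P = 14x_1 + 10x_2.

x_1 = 3, x_2 = 1, maximum P = 52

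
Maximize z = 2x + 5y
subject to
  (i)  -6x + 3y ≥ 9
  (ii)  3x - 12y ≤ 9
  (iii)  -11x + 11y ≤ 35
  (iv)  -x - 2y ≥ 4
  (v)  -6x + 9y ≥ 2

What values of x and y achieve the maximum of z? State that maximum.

x = -38/11, y = -3/11, maximum z = -91/11

The binding constraints are -11x + 11y = 35 and -x - 2y = 4.
Solving simultaneously gives x = -38/11, y = -3/11.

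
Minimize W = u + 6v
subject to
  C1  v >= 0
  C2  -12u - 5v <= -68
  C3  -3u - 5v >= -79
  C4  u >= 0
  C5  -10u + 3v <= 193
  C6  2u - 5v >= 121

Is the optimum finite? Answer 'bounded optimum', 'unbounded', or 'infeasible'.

The boundaries v = 0 and -12u - 5v = -68 meet at (17/3, 0), but that point violates 2u - 5v ≥ 121. Every candidate vertex is excluded by some other constraint, so the feasible region is empty.

infeasible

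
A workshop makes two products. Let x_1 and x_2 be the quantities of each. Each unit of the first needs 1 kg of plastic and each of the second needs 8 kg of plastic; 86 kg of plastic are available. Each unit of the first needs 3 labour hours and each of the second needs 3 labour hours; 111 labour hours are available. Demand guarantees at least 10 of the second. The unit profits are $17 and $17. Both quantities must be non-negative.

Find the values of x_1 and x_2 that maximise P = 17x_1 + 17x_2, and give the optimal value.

x_1 = 6, x_2 = 10, maximum P = 272

Corner points and P = 17x_1 + 17x_2:
  (0, 43/4) → P = 731/4
  (0, 10) → P = 170
  (6, 10) → P = 272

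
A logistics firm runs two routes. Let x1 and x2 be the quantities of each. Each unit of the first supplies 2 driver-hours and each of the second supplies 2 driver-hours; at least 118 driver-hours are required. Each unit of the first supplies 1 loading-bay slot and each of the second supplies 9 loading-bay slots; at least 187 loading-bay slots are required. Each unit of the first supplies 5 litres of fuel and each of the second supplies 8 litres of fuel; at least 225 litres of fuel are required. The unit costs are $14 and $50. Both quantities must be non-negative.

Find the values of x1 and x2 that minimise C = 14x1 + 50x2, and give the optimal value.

Vertices and C = 14x1 + 50x2:
  (0, 59) → C = 2950
  (187, 0) → C = 2618
  (43, 16) → C = 1402
The feasible region is unbounded (it extends along (0, 1), (1, 0)), but C strictly increases along every unbounded feasible direction, so there is no improving ray and the minimum is attained at a vertex.

The binding constraints are 2x1 + 2x2 = 118 and x1 + 9x2 = 187.
Solving simultaneously gives x1 = 43, x2 = 16.

x1 = 43, x2 = 16, minimum C = 1402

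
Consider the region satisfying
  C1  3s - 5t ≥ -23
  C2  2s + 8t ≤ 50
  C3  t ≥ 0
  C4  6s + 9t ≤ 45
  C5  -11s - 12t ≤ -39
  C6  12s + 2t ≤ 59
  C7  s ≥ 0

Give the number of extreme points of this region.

Intersecting each pair of boundary lines and keeping only the points that satisfy every inequality leaves:
  (6/19, 91/19)
  (0, 23/5)
  (39/11, 0)
  (59/12, 0)
  (147/32, 31/16)
  (0, 13/4)

6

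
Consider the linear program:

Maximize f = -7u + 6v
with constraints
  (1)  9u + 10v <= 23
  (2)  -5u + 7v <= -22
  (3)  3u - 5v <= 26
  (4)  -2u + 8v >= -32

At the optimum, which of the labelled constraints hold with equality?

(2) and (4)

Feasible corners and f = -7u + 6v:
  (381/113, -83/113) → f = -3165/113
  (5, -11/5) → f = -241/5
  (-24/13, -58/13) → f = -180/13
  (24/7, -22/7) → f = -300/7

The maximum is at (-24/13, -58/13). Substituting into each constraint, equality holds for (2) and (4); the remaining constraints have slack.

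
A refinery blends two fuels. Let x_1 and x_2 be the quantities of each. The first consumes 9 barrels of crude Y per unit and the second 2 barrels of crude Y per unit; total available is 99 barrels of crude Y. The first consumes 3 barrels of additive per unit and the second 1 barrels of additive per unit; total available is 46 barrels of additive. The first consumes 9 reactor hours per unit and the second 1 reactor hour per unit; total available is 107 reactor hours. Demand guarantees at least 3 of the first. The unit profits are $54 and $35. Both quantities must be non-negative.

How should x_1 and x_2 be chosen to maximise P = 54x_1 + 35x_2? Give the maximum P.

x_1 = 3, x_2 = 36, maximum P = 1422

Vertices and P = 54x_1 + 35x_2:
  (11, 0) → P = 594
  (3, 0) → P = 162
  (3, 36) → P = 1422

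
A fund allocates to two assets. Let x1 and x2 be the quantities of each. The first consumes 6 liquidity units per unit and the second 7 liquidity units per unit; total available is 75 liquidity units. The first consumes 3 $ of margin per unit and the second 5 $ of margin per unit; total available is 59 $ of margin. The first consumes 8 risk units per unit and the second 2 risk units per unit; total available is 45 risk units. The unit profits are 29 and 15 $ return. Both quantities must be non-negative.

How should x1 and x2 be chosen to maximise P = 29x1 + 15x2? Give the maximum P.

Vertices and P = 29x1 + 15x2:
  (0, 0) → P = 0
  (0, 75/7) → P = 1125/7
  (45/8, 0) → P = 1305/8
  (15/4, 15/2) → P = 885/4

x1 = 15/4, x2 = 15/2, maximum P = 885/4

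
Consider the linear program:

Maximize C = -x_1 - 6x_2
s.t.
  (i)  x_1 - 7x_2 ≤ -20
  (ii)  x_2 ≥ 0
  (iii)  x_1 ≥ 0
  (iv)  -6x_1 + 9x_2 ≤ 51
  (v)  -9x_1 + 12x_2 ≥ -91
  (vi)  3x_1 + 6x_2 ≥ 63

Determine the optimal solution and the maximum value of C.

Vertices and C = -x_1 - 6x_2:
  (877/51, 271/51) → C = -2503/51
  (107/9, 41/9) → C = -353/9
  (159, 335/3) → C = -829
  (29/7, 59/7) → C = -383/7

At the optimal vertex, x_1 - 7x_2 = -20 and 3x_1 + 6x_2 = 63.
Solving simultaneously gives x_1 = 107/9, x_2 = 41/9.

x_1 = 107/9, x_2 = 41/9, maximum C = -353/9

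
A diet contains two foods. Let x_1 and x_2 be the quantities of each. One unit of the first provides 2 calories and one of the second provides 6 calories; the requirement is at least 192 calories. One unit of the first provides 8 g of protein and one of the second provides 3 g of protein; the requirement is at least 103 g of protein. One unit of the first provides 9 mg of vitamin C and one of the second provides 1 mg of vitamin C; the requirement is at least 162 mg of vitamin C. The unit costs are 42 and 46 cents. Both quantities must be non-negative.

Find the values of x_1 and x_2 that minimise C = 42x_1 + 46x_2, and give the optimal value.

Extreme points and C = 42x_1 + 46x_2:
  (0, 162) → C = 7452
  (96, 0) → C = 4032
  (15, 27) → C = 1872
The feasible region is unbounded (it extends along (0, 1), (1, 0)), but C strictly increases along every unbounded feasible direction, so there is no improving ray and the minimum is attained at a vertex.

At the optimal vertex, 2x_1 + 6x_2 = 192 and 9x_1 + x_2 = 162.
Solving simultaneously gives x_1 = 15, x_2 = 27.

x_1 = 15, x_2 = 27, minimum C = 1872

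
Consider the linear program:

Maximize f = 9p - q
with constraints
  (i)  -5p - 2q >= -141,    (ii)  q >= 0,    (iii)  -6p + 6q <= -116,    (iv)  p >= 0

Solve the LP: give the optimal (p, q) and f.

p = 141/5, q = 0, maximum f = 1269/5

Vertices and f = 9p - q:
  (141/5, 0) → f = 1269/5
  (77/3, 19/3) → f = 674/3
  (58/3, 0) → f = 174

At the optimal vertex, -5p - 2q = -141 and q = 0.
Solving simultaneously gives p = 141/5, q = 0.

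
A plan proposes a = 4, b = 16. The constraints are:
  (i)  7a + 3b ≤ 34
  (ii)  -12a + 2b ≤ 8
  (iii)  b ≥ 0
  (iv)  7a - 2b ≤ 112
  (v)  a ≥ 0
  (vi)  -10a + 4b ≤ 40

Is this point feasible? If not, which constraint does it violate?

not feasible — violates (i)

Constraint (i): 7a + 3b = 76, which is not ≤ 34. All other constraints are satisfied.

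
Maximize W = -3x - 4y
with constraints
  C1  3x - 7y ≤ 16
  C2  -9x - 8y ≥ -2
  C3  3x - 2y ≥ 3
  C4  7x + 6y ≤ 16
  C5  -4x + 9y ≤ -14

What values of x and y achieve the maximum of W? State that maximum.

Extreme points and W = -3x - 4y:
  (142/87, -46/29) → W = 42/29
  (-11/15, -13/5) → W = 63/5
  (130/113, -118/113) → W = 82/113
  (-1/19, -30/19) → W = 123/19

x = -11/15, y = -13/5, maximum W = 63/5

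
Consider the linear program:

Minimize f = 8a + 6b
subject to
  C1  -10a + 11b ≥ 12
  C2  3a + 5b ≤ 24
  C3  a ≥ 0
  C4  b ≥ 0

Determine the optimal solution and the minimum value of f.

a = 0, b = 12/11, minimum f = 72/11

Feasible corners and f = 8a + 6b:
  (204/83, 276/83) → f = 3288/83
  (0, 12/11) → f = 72/11
  (0, 24/5) → f = 144/5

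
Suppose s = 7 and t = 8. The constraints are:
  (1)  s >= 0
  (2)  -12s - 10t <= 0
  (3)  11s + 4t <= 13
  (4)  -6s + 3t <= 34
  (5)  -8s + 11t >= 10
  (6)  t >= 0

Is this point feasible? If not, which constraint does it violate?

not feasible — violates (3)

Constraint (3): 11s + 4t = 109, which is not ≤ 13. All other constraints are satisfied.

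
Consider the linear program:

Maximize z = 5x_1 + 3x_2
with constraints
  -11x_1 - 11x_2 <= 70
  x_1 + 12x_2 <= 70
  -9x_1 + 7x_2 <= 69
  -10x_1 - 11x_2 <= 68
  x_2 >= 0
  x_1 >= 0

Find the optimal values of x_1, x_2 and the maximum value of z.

Vertices and z = 5x_1 + 3x_2:
  (70, 0) → z = 350
  (0, 35/6) → z = 35/2
  (0, 0) → z = 0

The binding constraints are x_1 + 12x_2 = 70 and x_2 = 0.
Solving simultaneously gives x_1 = 70, x_2 = 0.

x_1 = 70, x_2 = 0, maximum z = 350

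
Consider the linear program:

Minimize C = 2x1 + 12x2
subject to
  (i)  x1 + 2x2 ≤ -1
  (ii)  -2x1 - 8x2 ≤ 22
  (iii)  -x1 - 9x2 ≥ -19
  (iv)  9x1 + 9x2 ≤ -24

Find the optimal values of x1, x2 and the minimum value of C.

x1 = 1/9, x2 = -25/9, minimum C = -298/9

Corner points and C = 2x1 + 12x2:
  (-47/7, 20/7) → C = 146/7
  (-13/3, 5/3) → C = 34/3
  (-35, 6) → C = 2
  (1/9, -25/9) → C = -298/9

At the optimal vertex, -2x1 - 8x2 = 22 and 9x1 + 9x2 = -24.
Solving simultaneously gives x1 = 1/9, x2 = -25/9.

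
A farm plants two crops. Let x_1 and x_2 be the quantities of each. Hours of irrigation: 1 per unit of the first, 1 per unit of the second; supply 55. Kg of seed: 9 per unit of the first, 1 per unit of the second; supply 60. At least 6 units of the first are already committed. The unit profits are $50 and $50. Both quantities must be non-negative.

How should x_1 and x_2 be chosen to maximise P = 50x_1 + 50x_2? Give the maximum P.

Extreme points and P = 50x_1 + 50x_2:
  (20/3, 0) → P = 1000/3
  (6, 0) → P = 300
  (6, 6) → P = 600

The optimum lies where 9x_1 + x_2 = 60 and x_1 = 6.
Solving simultaneously gives x_1 = 6, x_2 = 6.

x_1 = 6, x_2 = 6, maximum P = 600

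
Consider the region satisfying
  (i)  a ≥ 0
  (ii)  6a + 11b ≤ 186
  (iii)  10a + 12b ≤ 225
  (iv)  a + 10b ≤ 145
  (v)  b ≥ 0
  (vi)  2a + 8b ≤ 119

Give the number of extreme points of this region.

5

Of the 15 pairwise boundary intersections, those satisfying every inequality are:
  (0, 29/2)
  (0, 0)
  (45/2, 0)
  (93/14, 185/14)
  (5/2, 57/4)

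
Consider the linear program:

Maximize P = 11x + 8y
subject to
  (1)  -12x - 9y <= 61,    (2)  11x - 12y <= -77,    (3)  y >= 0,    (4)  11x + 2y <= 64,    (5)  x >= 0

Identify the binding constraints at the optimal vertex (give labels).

(4) and (5)

Feasible corners and P = 11x + 8y:
  (307/77, 141/14) → P = 871/7
  (0, 77/12) → P = 154/3
  (0, 32) → P = 256

The maximum is at (0, 32). Substituting into each constraint, equality holds for (4) and (5); the remaining constraints have slack.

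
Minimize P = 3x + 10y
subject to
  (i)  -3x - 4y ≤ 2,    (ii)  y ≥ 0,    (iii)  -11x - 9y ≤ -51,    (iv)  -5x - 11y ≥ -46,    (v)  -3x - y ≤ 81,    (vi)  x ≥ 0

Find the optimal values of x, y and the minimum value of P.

x = 51/11, y = 0, minimum P = 153/11

Extreme points and P = 3x + 10y:
  (51/11, 0) → P = 153/11
  (46/5, 0) → P = 138/5
  (147/76, 251/76) → P = 2951/76

At the optimal vertex, y = 0 and -11x - 9y = -51.
Solving simultaneously gives x = 51/11, y = 0.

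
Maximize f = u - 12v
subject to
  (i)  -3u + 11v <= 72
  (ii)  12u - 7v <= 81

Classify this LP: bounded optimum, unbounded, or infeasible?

unbounded

From the feasible point (465/37, 369/37), moving in the direction (-7, -12) keeps every constraint satisfied while f increases without bound.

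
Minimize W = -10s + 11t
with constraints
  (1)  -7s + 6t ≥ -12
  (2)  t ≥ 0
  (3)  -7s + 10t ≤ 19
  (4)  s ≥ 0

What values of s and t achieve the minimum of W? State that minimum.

s = 12/7, t = 0, minimum W = -120/7

Extreme points and W = -10s + 11t:
  (12/7, 0) → W = -120/7
  (117/14, 31/4) → W = 47/28
  (0, 0) → W = 0
  (0, 19/10) → W = 209/10

At the optimal vertex, -7s + 6t = -12 and t = 0.
Solving simultaneously gives s = 12/7, t = 0.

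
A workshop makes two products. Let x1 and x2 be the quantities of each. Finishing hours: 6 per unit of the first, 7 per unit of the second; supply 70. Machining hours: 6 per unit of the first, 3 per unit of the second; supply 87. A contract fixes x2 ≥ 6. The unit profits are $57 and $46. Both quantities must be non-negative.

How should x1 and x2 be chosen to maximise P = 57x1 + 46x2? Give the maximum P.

x1 = 14/3, x2 = 6, maximum P = 542

Corner points and P = 57x1 + 46x2:
  (0, 10) → P = 460
  (0, 6) → P = 276
  (14/3, 6) → P = 542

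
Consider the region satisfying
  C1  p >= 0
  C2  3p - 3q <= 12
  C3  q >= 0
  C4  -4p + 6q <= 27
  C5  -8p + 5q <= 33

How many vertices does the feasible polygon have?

4

Pairwise boundary intersections that survive every other constraint:
  (0, 0)
  (0, 9/2)
  (4, 0)
  (51/2, 43/2)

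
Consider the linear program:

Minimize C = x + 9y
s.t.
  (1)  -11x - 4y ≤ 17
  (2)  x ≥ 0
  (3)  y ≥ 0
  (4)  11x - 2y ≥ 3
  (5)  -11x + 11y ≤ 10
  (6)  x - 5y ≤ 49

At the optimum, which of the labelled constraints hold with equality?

Extreme points and C = x + 9y:
  (3/11, 0) → C = 3/11
  (49, 0) → C = 49
  (53/99, 13/9) → C = 1340/99
The feasible region is unbounded (it extends along (5, 1), (1, 1)), but C strictly increases along every unbounded feasible direction, so there is no improving ray and the minimum is attained at a vertex.

The minimum is at (3/11, 0). Substituting into each constraint, equality holds for (3) and (4); the remaining constraints have slack.

(3) and (4)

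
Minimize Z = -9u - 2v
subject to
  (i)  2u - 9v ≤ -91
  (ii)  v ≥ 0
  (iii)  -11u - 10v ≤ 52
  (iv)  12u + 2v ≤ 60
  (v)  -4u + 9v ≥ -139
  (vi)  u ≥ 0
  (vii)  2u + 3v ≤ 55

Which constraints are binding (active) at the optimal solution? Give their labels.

Feasible corners and Z = -9u - 2v:
  (179/56, 303/28) → Z = -2823/56
  (0, 91/9) → Z = -182/9
  (35/16, 135/8) → Z = -855/16
  (0, 55/3) → Z = -110/3

The minimum is at (35/16, 135/8). Substituting into each constraint, equality holds for (iv) and (vii); the remaining constraints have slack.

(iv) and (vii)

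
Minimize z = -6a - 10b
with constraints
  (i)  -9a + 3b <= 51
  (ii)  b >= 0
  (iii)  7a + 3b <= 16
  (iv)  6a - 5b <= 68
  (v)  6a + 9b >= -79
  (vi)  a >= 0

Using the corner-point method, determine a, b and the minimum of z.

a = 0, b = 16/3, minimum z = -160/3

Feasible corners and z = -6a - 10b:
  (16/7, 0) → z = -96/7
  (0, 0) → z = 0
  (0, 16/3) → z = -160/3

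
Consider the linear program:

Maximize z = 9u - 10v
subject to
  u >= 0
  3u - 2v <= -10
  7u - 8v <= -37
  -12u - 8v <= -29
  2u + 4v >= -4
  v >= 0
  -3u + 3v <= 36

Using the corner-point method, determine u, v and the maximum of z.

Corner points and z = 9u - 10v:
  (0, 5) → z = -50
  (0, 12) → z = -120
  (14, 26) → z = -134

The binding constraints are u = 0 and 3u - 2v = -10.
Solving simultaneously gives u = 0, v = 5.

u = 0, v = 5, maximum z = -50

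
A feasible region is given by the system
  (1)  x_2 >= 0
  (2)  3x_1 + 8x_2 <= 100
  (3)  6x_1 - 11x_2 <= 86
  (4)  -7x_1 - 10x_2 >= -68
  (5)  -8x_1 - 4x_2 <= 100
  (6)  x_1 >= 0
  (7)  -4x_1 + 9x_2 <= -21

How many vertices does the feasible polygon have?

Of the 21 pairwise boundary intersections, those satisfying every inequality are:
  (68/7, 0)
  (21/4, 0)
  (822/103, 125/103)

3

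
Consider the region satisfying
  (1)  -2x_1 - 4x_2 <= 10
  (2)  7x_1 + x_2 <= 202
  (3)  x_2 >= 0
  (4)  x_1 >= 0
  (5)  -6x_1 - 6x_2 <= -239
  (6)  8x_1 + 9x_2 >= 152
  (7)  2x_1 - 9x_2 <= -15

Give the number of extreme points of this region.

3

Of the 21 pairwise boundary intersections, those satisfying every inequality are:
  (0, 202)
  (973/36, 461/36)
  (0, 239/6)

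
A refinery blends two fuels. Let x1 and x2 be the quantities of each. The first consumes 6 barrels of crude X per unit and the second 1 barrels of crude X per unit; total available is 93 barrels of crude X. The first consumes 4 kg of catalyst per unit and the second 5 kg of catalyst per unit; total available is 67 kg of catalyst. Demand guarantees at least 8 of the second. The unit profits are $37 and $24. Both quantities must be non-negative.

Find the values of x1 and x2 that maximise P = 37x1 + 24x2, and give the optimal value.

The binding constraints are 4x1 + 5x2 = 67 and x2 = 8.
Solving simultaneously gives x1 = 27/4, x2 = 8.

x1 = 27/4, x2 = 8, maximum P = 1767/4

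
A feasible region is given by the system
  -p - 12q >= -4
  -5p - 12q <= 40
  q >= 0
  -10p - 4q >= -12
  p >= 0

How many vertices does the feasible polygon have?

4

Of the 10 pairwise boundary intersections, those satisfying every inequality are:
  (32/29, 7/29)
  (0, 1/3)
  (6/5, 0)
  (0, 0)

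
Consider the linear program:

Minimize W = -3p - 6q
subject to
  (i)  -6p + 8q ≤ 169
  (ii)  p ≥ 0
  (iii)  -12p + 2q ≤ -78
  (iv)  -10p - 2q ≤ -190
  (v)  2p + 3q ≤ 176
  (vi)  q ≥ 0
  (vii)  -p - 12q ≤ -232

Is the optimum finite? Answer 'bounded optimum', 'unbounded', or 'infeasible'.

Vertices and W = -3p - 6q:
  (591/46, 1415/46) → W = -10263/46
  (53/2, 41) → W = -651/2
  (908/59, 1065/59) → W = -9114/59
  (472/7, 96/7) → W = -1992/7
The feasible region has finitely many vertices and no improving ray; the minimum is -651/2 at (53/2, 41).

bounded optimum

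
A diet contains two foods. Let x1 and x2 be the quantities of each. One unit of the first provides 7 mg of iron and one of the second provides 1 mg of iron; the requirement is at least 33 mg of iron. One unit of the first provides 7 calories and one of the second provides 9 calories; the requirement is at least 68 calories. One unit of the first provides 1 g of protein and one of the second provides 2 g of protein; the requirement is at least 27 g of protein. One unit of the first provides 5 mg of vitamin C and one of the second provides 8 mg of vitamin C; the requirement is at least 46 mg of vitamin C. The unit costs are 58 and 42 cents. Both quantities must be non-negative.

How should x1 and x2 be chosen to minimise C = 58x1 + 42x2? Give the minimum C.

x1 = 3, x2 = 12, minimum C = 678

Extreme points and C = 58x1 + 42x2:
  (0, 33) → C = 1386
  (27, 0) → C = 1566
  (3, 12) → C = 678
The feasible region is unbounded (it extends along (0, 1), (1, 0)), but C strictly increases along every unbounded feasible direction, so there is no improving ray and the minimum is attained at a vertex.

The binding constraints are 7x1 + x2 = 33 and x1 + 2x2 = 27.
Solving simultaneously gives x1 = 3, x2 = 12.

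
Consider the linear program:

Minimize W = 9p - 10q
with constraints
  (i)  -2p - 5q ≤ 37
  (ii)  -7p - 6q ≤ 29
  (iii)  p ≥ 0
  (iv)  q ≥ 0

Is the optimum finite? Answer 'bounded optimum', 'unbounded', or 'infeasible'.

unbounded

From the feasible point (0, 0), moving in the direction (0, 1) keeps every constraint satisfied while W decreases without bound.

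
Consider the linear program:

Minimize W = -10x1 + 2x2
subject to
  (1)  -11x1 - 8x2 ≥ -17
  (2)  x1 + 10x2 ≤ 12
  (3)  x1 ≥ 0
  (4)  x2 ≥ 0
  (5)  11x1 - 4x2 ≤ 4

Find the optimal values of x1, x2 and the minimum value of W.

Vertices and W = -10x1 + 2x2:
  (37/51, 115/102) → W = -5
  (25/33, 13/12) → W = -119/22
  (0, 6/5) → W = 12/5
  (0, 0) → W = 0
  (4/11, 0) → W = -40/11

At the optimal vertex, -11x1 - 8x2 = -17 and 11x1 - 4x2 = 4.
Solving simultaneously gives x1 = 25/33, x2 = 13/12.

x1 = 25/33, x2 = 13/12, minimum W = -119/22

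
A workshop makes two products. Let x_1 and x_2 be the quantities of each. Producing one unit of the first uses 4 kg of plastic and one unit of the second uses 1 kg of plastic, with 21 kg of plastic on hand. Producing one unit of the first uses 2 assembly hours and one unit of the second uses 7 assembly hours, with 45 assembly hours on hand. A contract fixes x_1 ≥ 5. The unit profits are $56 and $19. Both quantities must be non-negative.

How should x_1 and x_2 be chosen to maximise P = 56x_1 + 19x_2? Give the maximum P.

x_1 = 5, x_2 = 1, maximum P = 299

Vertices and P = 56x_1 + 19x_2:
  (21/4, 0) → P = 294
  (5, 0) → P = 280
  (5, 1) → P = 299

The binding constraints are 4x_1 + x_2 = 21 and x_1 = 5.
Solving simultaneously gives x_1 = 5, x_2 = 1.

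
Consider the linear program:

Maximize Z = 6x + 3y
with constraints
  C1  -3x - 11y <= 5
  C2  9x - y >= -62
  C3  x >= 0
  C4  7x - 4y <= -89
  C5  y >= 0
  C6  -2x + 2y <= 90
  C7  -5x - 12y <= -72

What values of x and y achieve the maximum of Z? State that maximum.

x = 91/3, y = 226/3, maximum Z = 408

Extreme points and Z = 6x + 3y:
  (0, 89/4) → Z = 267/4
  (0, 45) → Z = 135
  (91/3, 226/3) → Z = 408

The binding constraints are 7x - 4y = -89 and -2x + 2y = 90.
Solving simultaneously gives x = 91/3, y = 226/3.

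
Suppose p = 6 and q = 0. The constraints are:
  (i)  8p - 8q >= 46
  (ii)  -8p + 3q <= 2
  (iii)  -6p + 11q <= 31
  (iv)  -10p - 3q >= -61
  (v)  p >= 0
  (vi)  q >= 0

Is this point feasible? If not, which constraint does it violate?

feasible

(i): 48 ≥ 46 ✓
(ii): -48 ≤ 2 ✓
(iii): -36 ≤ 31 ✓
(iv): -60 ≥ -61 ✓
(v): 6 ≥ 0 ✓
(vi): 0 ≥ 0 ✓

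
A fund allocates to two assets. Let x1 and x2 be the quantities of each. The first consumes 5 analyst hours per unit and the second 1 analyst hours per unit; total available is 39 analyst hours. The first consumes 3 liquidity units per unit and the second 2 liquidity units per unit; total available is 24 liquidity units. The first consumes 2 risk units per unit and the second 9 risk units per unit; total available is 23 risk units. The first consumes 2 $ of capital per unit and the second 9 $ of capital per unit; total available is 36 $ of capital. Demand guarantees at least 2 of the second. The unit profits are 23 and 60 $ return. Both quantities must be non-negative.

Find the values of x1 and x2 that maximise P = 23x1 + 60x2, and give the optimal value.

x1 = 5/2, x2 = 2, maximum P = 355/2

Extreme points and P = 23x1 + 60x2:
  (0, 23/9) → P = 460/3
  (0, 2) → P = 120
  (5/2, 2) → P = 355/2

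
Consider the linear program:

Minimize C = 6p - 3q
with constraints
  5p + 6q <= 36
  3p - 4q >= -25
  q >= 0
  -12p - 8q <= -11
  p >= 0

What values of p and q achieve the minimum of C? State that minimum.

p = 0, q = 6, minimum C = -18

Corner points and C = 6p - 3q:
  (36/5, 0) → C = 216/5
  (0, 6) → C = -18
  (11/12, 0) → C = 11/2
  (0, 11/8) → C = -33/8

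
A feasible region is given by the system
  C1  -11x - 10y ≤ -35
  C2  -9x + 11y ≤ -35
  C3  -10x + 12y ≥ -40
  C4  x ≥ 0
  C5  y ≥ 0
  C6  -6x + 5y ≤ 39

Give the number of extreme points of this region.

3

Intersecting each pair of boundary lines and keeping only the points that satisfy every inequality leaves:
  (10, 5)
  (35/9, 0)
  (4, 0)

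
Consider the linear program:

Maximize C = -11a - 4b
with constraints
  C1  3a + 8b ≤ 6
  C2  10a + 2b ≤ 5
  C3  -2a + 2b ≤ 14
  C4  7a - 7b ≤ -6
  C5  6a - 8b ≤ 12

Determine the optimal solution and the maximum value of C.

The binding constraints are -2a + 2b = 14 and 6a - 8b = 12.
Solving simultaneously gives a = -34, b = -27.

a = -34, b = -27, maximum C = 482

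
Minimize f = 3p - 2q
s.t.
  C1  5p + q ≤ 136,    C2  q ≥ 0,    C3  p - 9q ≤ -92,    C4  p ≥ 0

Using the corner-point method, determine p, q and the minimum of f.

p = 0, q = 136, minimum f = -272

Feasible corners and f = 3p - 2q:
  (566/23, 298/23) → f = 1102/23
  (0, 136) → f = -272
  (0, 92/9) → f = -184/9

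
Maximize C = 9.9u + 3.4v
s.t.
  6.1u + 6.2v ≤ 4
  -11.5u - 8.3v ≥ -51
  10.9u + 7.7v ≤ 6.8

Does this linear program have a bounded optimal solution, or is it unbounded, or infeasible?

unbounded

From the feasible point (1136/2061, 212/2061), moving in the direction (7.7, -10.9) keeps every constraint satisfied while C increases without bound.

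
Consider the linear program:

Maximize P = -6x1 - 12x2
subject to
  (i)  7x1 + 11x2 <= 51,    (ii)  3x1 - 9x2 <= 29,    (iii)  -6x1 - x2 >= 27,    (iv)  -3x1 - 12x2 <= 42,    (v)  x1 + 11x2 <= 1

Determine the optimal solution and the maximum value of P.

Feasible corners and P = -6x1 - 12x2:
  (-94/23, -57/23) → P = 1248/23
  (-298/65, 33/65) → P = 1392/65
  (-158/7, 15/7) → P = 768/7

x1 = -158/7, x2 = 15/7, maximum P = 768/7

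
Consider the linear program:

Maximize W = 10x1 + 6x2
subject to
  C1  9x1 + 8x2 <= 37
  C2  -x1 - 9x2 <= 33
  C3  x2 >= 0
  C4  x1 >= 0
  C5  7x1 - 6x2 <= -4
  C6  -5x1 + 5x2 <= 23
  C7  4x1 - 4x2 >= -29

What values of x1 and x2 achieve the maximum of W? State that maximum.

x1 = 19/11, x2 = 59/22, maximum W = 367/11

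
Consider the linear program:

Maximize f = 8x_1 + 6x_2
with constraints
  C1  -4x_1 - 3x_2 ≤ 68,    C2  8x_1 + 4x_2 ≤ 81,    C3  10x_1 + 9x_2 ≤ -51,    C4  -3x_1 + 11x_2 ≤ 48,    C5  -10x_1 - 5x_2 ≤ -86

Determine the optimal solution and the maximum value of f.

At the optimal vertex, 8x_1 + 4x_2 = 81 and 10x_1 + 9x_2 = -51.
Solving simultaneously gives x_1 = 933/32, x_2 = -609/16.

x_1 = 933/32, x_2 = -609/16, maximum f = 39/8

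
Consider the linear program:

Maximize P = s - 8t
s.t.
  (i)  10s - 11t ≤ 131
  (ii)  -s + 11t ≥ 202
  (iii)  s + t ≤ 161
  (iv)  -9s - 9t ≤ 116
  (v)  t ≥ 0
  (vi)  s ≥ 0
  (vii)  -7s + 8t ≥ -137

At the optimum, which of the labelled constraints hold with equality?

(i) and (ii)

Extreme points and P = s - 8t:
  (37, 239/11) → P = -1505/11
  (634/7, 493/7) → P = -3310/7
  (0, 202/11) → P = -1616/11
  (0, 161) → P = -1288

The maximum is at (37, 239/11). Substituting into each constraint, equality holds for (i) and (ii); the remaining constraints have slack.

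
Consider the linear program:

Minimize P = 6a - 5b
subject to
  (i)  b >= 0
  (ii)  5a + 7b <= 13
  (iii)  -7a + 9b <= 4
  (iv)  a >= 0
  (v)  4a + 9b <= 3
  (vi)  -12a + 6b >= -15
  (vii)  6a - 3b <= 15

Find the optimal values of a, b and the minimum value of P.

a = 0, b = 1/3, minimum P = -5/3

Corner points and P = 6a - 5b:
  (0, 0) → P = 0
  (3/4, 0) → P = 9/2
  (0, 1/3) → P = -5/3

The binding constraints are a = 0 and 4a + 9b = 3.
Solving simultaneously gives a = 0, b = 1/3.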